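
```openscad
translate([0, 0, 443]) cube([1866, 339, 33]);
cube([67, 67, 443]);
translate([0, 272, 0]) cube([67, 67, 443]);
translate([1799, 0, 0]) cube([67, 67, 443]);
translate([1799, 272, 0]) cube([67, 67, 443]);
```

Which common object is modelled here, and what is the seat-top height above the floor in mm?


A bench. The seat-top height is 476 mm.

A long slab on four corner posts — a bench. The slab sits at z = 443 with thickness 33, so the top is 443 + 33 = 476 mm.


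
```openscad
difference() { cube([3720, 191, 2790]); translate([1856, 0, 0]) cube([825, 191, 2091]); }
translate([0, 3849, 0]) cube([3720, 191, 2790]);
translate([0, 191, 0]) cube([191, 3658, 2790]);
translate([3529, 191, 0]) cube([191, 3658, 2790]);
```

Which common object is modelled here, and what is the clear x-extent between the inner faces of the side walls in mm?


A single room. The interior width is 3338 mm.

Four walls enclosing a rectangle with a door in the front wall — a room. Outside width 3720 minus two 191 mm walls gives 3338 mm.


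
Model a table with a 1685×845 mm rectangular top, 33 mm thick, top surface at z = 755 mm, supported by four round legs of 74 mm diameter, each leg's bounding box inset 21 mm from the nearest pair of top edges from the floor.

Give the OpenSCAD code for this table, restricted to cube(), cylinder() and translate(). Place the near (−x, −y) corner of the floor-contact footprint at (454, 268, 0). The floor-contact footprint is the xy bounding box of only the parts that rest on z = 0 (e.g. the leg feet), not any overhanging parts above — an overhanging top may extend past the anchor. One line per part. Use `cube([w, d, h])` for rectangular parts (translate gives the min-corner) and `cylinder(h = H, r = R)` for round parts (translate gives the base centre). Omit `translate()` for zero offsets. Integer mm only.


translate([433, 247, 722]) cube([1685, 845, 33]);
translate([491, 305, 0]) cylinder(h = 722, r = 37);
translate([2060, 305, 0]) cylinder(h = 722, r = 37);
translate([491, 1034, 0]) cylinder(h = 722, r = 37);
translate([2060, 1034, 0]) cylinder(h = 722, r = 37);


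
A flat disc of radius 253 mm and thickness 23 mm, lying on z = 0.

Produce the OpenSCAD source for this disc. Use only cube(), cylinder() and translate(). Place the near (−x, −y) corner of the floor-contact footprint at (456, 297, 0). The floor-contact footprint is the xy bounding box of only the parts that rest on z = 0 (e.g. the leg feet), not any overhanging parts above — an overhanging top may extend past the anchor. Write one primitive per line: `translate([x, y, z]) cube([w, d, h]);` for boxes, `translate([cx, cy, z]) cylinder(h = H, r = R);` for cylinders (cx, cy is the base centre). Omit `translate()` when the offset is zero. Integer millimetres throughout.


translate([709, 550, 0]) cylinder(h = 23, r = 253);


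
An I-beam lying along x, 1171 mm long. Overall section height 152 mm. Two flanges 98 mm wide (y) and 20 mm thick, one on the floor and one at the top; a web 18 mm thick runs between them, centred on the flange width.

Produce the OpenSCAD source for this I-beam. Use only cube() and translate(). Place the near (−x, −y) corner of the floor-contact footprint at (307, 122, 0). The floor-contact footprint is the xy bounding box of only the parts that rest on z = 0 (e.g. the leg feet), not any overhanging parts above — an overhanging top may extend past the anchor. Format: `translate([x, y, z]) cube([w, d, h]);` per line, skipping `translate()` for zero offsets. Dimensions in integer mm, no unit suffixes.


translate([307, 122, 0]) cube([1171, 98, 20]);
translate([307, 162, 20]) cube([1171, 18, 112]);
translate([307, 122, 132]) cube([1171, 98, 20]);


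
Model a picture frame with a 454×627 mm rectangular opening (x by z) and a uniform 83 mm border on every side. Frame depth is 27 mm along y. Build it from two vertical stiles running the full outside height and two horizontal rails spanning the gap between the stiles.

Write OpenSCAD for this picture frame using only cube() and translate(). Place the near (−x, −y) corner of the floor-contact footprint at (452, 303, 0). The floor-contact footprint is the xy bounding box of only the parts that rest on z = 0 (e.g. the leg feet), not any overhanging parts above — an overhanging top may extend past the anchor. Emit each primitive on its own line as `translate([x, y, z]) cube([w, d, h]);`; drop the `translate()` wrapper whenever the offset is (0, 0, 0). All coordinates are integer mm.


translate([452, 303, 0]) cube([83, 27, 793]);
translate([989, 303, 0]) cube([83, 27, 793]);
translate([535, 303, 0]) cube([454, 27, 83]);
translate([535, 303, 710]) cube([454, 27, 83]);


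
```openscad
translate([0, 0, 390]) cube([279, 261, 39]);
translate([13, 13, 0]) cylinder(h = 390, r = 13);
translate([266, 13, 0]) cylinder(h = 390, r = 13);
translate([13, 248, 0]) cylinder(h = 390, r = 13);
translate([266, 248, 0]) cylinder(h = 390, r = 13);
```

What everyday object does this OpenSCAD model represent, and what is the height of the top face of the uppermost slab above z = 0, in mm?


A stool. The seat height is 429 mm.

A 279×261×39 slab at z = 390 on four corner cylinders — a stool. The seat top is 390 + 39 = 429 mm.


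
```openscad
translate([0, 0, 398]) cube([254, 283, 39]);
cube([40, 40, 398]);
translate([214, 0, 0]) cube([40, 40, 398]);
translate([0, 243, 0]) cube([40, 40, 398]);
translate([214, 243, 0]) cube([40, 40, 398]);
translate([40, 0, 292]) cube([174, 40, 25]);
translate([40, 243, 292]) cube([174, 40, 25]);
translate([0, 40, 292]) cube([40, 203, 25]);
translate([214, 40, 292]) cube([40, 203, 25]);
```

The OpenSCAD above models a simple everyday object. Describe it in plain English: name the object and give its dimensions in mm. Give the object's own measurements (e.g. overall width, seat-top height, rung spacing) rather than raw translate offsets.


A simple wooden stool: a rectangular seat 254 mm (x) by 283 mm (y), 39 mm thick, top face at z = 437 mm, on four square legs, each 40×40 mm in cross-section. The legs rest on z = 0, each flush with a corner of the seat. Four stretchers, 40 mm wide and 25 mm tall, connect adjacent legs with their undersides at z = 292 mm, each running between the inner faces of the legs it joins and aligned with the legs' outer faces on the other axis.


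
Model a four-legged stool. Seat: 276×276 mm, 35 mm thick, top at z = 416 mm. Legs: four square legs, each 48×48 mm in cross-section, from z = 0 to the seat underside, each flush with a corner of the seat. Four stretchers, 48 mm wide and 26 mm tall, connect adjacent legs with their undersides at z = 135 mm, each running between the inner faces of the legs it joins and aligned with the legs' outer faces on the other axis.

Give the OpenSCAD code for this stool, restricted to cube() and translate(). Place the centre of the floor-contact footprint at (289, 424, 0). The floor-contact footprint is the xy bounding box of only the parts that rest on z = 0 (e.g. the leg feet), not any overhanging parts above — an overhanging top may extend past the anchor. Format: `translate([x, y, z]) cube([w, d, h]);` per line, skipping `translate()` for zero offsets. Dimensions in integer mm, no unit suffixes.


translate([151, 286, 381]) cube([276, 276, 35]);
translate([151, 286, 0]) cube([48, 48, 381]);
translate([379, 286, 0]) cube([48, 48, 381]);
translate([151, 514, 0]) cube([48, 48, 381]);
translate([379, 514, 0]) cube([48, 48, 381]);
translate([199, 286, 135]) cube([180, 48, 26]);
translate([199, 514, 135]) cube([180, 48, 26]);
translate([151, 334, 135]) cube([48, 180, 26]);
translate([379, 334, 135]) cube([48, 180, 26]);


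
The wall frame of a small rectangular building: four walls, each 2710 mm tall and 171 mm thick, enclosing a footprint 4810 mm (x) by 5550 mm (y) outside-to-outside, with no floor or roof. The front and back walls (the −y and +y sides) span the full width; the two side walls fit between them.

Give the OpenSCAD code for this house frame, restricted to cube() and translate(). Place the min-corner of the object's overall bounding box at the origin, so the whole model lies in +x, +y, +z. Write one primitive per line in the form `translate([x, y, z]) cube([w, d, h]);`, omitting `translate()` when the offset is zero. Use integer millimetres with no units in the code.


cube([4810, 171, 2710]);
translate([0, 5379, 0]) cube([4810, 171, 2710]);
translate([0, 171, 0]) cube([171, 5208, 2710]);
translate([4639, 171, 0]) cube([171, 5208, 2710]);


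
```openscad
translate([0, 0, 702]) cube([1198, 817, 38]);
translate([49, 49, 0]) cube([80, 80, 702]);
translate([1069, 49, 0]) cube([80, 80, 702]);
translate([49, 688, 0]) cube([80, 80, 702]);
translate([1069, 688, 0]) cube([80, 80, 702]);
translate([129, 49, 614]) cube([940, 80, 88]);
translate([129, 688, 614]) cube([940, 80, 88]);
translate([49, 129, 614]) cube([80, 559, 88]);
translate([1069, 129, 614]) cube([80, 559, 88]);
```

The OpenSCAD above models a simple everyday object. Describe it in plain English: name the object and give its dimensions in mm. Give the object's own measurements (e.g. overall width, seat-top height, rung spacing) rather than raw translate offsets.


A table: top 1198 mm (x) × 817 mm (y), 38 mm thick, upper face at z = 740 mm, on four 80×80 mm square legs, each inset 49 mm from the nearest pair of top edges from z = 0 to the bottom of the top. Four apron rails, 80 mm thick and 88 mm tall, run between adjacent legs with their top edges flush with the underside of the top and their outer faces flush with the legs' outer faces.


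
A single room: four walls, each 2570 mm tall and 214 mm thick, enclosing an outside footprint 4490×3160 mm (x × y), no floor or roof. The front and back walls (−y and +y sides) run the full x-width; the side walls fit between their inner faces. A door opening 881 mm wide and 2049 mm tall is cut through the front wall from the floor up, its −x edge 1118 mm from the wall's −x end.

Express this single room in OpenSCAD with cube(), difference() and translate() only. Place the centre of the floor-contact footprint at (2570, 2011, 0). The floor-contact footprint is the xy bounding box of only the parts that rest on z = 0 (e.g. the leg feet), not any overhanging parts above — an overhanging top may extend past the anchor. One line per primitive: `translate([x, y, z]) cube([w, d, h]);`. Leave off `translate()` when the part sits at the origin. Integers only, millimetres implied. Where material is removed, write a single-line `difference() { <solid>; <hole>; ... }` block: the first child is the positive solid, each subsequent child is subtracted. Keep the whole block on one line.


difference() { translate([325, 431, 0]) cube([4490, 214, 2570]); translate([1443, 431, 0]) cube([881, 214, 2049]); }
translate([325, 3377, 0]) cube([4490, 214, 2570]);
translate([325, 645, 0]) cube([214, 2732, 2570]);
translate([4601, 645, 0]) cube([214, 2732, 2570]);


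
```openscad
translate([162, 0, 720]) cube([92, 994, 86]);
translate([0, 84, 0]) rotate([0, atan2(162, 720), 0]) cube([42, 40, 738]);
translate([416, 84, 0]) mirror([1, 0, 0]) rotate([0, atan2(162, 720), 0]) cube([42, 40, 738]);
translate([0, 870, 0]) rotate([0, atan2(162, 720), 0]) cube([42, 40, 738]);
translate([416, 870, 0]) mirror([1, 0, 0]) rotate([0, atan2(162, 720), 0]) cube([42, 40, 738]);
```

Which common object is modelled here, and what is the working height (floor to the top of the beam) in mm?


A sawhorse. The overall height is 806 mm.

A beam across two mirrored pairs of raked legs — a sawhorse. The beam's underside is at z = 720 (matching the legs' vertical rise in atan2(162, 720)) and the beam is 86 mm tall, so its top is at 720 + 86 = 806 mm. The raked legs top out at the beam's underside, so that is the highest point.


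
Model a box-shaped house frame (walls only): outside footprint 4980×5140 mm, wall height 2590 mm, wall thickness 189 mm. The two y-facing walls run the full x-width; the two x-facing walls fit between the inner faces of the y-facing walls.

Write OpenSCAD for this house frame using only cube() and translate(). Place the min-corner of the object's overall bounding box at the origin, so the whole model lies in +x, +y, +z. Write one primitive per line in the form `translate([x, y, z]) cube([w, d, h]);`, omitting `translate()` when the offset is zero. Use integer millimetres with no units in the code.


cube([4980, 189, 2590]);
translate([0, 4951, 0]) cube([4980, 189, 2590]);
translate([0, 189, 0]) cube([189, 4762, 2590]);
translate([4791, 189, 0]) cube([189, 4762, 2590]);


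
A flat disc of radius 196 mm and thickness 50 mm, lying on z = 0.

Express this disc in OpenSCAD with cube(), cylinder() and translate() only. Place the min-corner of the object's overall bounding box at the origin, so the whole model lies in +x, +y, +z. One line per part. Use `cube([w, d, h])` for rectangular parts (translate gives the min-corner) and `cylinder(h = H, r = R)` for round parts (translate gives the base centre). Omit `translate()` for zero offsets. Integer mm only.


translate([196, 196, 0]) cylinder(h = 50, r = 196);


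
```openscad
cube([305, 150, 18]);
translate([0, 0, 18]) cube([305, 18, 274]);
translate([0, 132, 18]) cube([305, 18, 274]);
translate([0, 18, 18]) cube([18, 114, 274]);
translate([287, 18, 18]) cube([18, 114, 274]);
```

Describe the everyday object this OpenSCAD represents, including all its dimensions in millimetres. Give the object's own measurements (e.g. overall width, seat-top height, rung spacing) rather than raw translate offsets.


An open-topped rectangular box: outside dimensions 305×150×292 mm, with a uniform wall and base thickness of 18 mm. The base is a full 305×150 slab on the floor; four walls sit on top of the base. The front and back walls (the −y and +y sides) span the full width; the two side walls fit between them.


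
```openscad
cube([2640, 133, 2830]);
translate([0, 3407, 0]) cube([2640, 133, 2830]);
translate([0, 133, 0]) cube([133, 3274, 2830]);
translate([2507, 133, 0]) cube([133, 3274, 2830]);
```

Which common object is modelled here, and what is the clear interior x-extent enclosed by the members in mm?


A house (or room) frame. The interior width is 2374 mm.

Four 2830 mm walls enclosing a rectangle with no floor or roof — a room or house frame. Outside width is 2640 mm and wall thickness is 133 mm, so the interior width is 2640 − 2 × 133 = 2374 mm.


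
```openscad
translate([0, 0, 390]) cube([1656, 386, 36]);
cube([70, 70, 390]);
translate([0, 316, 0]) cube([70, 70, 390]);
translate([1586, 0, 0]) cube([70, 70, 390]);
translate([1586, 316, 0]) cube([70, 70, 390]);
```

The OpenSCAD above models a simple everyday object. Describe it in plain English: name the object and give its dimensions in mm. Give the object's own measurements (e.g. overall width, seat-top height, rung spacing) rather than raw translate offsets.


A bench: a 1656×386 mm seat slab, 36 mm thick, top at z = 426 mm, on four 70×70 mm square legs flush with the seat corners and standing on z = 0.


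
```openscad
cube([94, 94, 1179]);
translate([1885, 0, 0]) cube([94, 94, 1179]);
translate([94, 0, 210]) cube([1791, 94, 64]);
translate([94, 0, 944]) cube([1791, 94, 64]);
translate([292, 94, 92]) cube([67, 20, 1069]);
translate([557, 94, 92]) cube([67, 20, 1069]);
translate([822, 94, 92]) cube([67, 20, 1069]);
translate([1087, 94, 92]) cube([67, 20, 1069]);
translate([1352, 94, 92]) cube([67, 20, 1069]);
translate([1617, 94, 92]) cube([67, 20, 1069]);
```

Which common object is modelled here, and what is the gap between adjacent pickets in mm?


A fence section. The picket gap is 198 mm.

Two posts, two rails, 6 pickets — a fence section. Span 1791 mm holds 6 pickets of 67 mm with 7 equal gaps: ⌊(1791 − 6·67) / 7⌋ = 198 mm.


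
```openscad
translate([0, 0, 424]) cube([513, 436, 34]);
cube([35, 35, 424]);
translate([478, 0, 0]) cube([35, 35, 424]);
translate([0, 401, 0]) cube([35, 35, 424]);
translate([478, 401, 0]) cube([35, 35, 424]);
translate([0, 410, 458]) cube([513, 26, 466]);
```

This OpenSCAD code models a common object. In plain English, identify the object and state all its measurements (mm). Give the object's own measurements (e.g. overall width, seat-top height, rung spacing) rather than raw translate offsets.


A chair. The seat is a 513×436×34 mm slab with its top at z = 458 mm, on four 35×35 mm corner legs (flush with the seat edges, standing on z = 0). A flat backrest 26 mm thick, 466 mm tall, spans the full seat width and rises from the seat top along its +y edge, rear face flush with the rear of the seat.


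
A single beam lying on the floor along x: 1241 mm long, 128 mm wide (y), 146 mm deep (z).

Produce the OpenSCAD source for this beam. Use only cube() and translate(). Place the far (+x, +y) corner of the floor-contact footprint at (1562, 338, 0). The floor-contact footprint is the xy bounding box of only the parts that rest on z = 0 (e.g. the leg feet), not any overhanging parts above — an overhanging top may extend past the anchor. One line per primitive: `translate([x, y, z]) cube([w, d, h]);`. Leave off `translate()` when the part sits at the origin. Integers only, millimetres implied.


translate([321, 210, 0]) cube([1241, 128, 146]);


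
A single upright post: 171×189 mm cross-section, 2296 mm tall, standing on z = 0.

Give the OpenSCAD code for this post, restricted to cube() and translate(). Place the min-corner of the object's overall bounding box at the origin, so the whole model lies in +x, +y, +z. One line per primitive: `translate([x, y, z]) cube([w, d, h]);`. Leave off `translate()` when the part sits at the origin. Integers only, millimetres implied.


cube([171, 189, 2296]);


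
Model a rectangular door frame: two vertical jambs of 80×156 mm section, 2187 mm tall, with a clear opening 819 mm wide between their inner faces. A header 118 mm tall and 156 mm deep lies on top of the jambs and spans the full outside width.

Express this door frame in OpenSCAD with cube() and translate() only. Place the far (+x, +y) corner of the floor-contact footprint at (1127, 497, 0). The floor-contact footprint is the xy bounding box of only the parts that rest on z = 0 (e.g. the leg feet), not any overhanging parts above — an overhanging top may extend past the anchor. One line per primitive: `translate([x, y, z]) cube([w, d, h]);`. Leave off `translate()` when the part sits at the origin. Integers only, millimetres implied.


translate([148, 341, 0]) cube([80, 156, 2187]);
translate([1047, 341, 0]) cube([80, 156, 2187]);
translate([148, 341, 2187]) cube([979, 156, 118]);


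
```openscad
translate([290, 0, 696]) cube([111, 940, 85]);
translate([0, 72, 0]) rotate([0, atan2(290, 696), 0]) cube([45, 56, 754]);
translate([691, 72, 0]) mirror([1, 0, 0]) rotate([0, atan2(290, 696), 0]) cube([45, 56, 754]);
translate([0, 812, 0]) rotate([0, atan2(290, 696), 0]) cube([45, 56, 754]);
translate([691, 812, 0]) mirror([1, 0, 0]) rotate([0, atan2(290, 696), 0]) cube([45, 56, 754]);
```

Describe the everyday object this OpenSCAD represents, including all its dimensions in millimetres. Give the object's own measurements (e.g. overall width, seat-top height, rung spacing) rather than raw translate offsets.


A sawhorse. A 111×940×85 mm beam (x, y, z) sits on two A-frame leg pairs. Each pair is two raked legs of 45×56 mm section (56 mm along y) splaying symmetrically in x. Each leg rises 696 mm vertically over 290 mm of horizontal reach and is 754 mm long along its own axis. Every leg's outer bottom edge rests on the floor and its outer top edge meets a bottom edge of the beam — the left legs (tilting toward +x) meet the beam's −x bottom edge, the right legs (their mirror images, tilting toward −x) meet its +x bottom edge — so the leg tops tuck under the beam, the beam's underside is 696 mm above the floor, and the feet are 691 mm apart outside-to-outside with the beam centred between them. The two leg pairs are set in 72 mm from either end of the beam.


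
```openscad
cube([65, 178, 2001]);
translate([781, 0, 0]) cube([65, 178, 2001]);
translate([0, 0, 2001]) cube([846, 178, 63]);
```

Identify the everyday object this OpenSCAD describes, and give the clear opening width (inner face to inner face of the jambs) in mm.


A door frame. The clear opening width is 716 mm.

Two 2001 mm tall posts with a header on top — a door frame. The left jamb is 65 mm wide at x = 0; the right jamb starts at x = 781. The clear opening is 781 − 65 = 716 mm.


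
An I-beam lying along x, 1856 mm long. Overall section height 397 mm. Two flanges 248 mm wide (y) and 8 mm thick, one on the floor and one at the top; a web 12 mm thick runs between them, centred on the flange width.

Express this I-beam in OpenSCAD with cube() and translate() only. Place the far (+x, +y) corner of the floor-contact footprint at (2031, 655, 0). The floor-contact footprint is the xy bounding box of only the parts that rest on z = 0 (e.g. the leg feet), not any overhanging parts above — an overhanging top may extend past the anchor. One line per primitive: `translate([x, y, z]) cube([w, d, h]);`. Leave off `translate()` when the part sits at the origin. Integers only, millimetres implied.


translate([175, 407, 0]) cube([1856, 248, 8]);
translate([175, 525, 8]) cube([1856, 12, 381]);
translate([175, 407, 389]) cube([1856, 248, 8]);


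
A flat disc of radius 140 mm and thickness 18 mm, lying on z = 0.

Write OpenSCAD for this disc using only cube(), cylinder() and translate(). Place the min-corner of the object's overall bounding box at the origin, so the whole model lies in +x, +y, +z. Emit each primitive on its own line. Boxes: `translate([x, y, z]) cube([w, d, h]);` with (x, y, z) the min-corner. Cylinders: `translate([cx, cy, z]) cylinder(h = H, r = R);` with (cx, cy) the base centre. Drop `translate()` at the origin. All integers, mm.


translate([140, 140, 0]) cylinder(h = 18, r = 140);


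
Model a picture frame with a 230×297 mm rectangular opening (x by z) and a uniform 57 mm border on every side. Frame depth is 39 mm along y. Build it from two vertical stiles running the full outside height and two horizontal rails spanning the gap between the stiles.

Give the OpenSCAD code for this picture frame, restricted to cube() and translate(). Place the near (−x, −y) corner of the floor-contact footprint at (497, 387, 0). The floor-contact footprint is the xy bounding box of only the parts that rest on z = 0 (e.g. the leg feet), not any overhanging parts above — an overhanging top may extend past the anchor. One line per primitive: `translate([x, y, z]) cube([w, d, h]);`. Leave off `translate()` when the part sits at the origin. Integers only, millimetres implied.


translate([497, 387, 0]) cube([57, 39, 411]);
translate([784, 387, 0]) cube([57, 39, 411]);
translate([554, 387, 0]) cube([230, 39, 57]);
translate([554, 387, 354]) cube([230, 39, 57]);


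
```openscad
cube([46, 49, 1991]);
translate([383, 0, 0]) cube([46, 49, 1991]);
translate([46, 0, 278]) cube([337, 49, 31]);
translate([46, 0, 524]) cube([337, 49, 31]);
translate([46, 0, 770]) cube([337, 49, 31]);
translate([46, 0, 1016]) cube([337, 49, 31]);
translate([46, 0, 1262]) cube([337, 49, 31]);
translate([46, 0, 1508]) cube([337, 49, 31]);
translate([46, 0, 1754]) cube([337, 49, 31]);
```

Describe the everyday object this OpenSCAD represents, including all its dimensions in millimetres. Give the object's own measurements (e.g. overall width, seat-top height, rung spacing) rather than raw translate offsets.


A straight ladder. Two 46×49 mm vertical rails, 1991 mm tall, stand 429 mm apart (outside-to-outside) with their front faces coplanar on the −y side. 7 rungs, each 49 mm deep and 31 mm tall, span between the inner faces of the rails, front faces flush with the rails. The lowest rung's underside is at z = 278 mm and rungs are spaced 246 mm apart (underside to underside).


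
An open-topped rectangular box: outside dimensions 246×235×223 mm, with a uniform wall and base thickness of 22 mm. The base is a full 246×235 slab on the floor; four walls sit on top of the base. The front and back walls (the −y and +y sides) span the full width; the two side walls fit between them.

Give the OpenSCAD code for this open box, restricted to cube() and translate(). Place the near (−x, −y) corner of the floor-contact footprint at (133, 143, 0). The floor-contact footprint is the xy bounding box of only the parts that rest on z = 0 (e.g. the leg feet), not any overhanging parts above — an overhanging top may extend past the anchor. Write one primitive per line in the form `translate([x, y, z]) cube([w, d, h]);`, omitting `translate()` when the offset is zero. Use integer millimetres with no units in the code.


translate([133, 143, 0]) cube([246, 235, 22]);
translate([133, 143, 22]) cube([246, 22, 201]);
translate([133, 356, 22]) cube([246, 22, 201]);
translate([133, 165, 22]) cube([22, 191, 201]);
translate([357, 165, 22]) cube([22, 191, 201]);


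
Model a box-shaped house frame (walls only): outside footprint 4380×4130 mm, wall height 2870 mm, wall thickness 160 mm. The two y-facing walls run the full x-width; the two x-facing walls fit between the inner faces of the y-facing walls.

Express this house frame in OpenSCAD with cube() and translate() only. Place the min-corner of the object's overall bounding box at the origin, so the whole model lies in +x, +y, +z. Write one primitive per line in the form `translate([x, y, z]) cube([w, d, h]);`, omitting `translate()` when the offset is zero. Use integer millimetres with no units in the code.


cube([4380, 160, 2870]);
translate([0, 3970, 0]) cube([4380, 160, 2870]);
translate([0, 160, 0]) cube([160, 3810, 2870]);
translate([4220, 160, 0]) cube([160, 3810, 2870]);


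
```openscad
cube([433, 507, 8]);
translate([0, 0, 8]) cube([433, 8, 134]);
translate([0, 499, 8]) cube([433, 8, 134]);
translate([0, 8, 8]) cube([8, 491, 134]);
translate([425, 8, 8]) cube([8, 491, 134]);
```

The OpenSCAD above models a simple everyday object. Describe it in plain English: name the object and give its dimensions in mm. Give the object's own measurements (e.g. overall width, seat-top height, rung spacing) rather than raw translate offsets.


An open-topped rectangular box: outside dimensions 433×507×142 mm, with a uniform wall and base thickness of 8 mm. The base is a full 433×507 slab on the floor; four walls sit on top of the base. The front and back walls (the −y and +y sides) span the full width; the two side walls fit between them.


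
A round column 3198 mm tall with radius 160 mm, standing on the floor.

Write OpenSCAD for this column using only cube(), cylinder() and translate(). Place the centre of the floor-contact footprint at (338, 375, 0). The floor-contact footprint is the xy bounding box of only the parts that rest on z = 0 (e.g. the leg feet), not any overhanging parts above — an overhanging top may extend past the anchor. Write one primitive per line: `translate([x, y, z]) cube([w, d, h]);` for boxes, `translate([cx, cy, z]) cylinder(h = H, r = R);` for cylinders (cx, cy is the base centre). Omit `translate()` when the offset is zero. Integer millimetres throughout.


translate([338, 375, 0]) cylinder(h = 3198, r = 160);


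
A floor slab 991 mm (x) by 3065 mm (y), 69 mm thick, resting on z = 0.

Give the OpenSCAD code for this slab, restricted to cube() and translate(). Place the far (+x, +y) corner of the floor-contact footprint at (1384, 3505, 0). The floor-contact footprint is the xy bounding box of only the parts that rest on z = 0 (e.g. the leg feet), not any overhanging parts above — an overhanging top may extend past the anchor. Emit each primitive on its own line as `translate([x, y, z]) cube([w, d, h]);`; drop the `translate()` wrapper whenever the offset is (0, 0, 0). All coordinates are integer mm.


translate([393, 440, 0]) cube([991, 3065, 69]);


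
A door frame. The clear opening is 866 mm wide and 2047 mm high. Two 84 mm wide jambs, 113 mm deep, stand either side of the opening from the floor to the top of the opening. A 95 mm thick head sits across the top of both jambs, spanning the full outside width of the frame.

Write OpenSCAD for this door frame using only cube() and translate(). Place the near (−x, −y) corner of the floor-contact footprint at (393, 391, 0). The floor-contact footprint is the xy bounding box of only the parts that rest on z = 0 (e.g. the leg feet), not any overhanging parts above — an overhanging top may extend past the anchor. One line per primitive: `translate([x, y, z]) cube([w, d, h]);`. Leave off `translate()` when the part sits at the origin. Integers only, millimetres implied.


translate([393, 391, 0]) cube([84, 113, 2047]);
translate([1343, 391, 0]) cube([84, 113, 2047]);
translate([393, 391, 2047]) cube([1034, 113, 95]);


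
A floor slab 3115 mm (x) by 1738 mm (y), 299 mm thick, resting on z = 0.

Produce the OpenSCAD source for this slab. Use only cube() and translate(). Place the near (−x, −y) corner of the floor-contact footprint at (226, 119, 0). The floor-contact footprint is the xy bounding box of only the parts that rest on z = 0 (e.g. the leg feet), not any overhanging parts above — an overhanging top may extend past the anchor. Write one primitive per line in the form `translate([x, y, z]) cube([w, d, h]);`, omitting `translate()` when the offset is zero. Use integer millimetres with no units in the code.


translate([226, 119, 0]) cube([3115, 1738, 299]);


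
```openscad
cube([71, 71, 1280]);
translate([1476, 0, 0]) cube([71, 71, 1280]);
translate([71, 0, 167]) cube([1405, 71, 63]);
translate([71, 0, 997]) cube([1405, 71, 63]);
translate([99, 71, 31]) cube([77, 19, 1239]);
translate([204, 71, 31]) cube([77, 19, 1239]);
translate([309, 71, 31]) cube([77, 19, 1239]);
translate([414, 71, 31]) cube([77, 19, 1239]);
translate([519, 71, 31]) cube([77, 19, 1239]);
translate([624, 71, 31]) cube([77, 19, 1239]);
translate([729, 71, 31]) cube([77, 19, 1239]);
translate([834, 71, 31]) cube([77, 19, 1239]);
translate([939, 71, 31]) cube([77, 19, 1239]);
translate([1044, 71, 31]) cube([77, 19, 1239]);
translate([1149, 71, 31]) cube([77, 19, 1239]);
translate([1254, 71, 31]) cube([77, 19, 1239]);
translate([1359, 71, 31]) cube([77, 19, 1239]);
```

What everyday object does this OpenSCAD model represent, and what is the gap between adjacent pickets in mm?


A fence section. The picket gap is 28 mm.

Two posts, two rails, 13 pickets — a fence section. Span 1405 mm holds 13 pickets of 77 mm with 14 equal gaps: ⌊(1405 − 13·77) / 14⌋ = 28 mm.


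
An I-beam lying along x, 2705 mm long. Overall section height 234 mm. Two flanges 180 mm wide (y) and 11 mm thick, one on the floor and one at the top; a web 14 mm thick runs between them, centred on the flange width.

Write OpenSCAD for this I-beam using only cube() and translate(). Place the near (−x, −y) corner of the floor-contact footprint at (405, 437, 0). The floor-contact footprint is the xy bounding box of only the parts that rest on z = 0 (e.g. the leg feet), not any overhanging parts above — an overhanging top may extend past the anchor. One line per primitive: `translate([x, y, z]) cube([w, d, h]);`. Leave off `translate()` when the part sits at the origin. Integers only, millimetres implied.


translate([405, 437, 0]) cube([2705, 180, 11]);
translate([405, 520, 11]) cube([2705, 14, 212]);
translate([405, 437, 223]) cube([2705, 180, 11]);


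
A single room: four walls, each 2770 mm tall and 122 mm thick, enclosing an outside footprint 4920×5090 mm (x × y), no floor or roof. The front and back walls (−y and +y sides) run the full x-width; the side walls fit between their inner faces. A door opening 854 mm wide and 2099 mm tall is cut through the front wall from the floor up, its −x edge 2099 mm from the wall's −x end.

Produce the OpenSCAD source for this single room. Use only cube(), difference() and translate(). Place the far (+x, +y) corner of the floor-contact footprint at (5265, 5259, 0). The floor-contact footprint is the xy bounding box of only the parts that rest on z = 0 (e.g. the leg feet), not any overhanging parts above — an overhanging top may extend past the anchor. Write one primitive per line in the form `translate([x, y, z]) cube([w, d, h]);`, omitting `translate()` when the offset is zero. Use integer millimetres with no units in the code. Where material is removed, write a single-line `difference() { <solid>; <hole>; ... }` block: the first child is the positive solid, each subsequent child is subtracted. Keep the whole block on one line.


difference() { translate([345, 169, 0]) cube([4920, 122, 2770]); translate([2444, 169, 0]) cube([854, 122, 2099]); }
translate([345, 5137, 0]) cube([4920, 122, 2770]);
translate([345, 291, 0]) cube([122, 4846, 2770]);
translate([5143, 291, 0]) cube([122, 4846, 2770]);


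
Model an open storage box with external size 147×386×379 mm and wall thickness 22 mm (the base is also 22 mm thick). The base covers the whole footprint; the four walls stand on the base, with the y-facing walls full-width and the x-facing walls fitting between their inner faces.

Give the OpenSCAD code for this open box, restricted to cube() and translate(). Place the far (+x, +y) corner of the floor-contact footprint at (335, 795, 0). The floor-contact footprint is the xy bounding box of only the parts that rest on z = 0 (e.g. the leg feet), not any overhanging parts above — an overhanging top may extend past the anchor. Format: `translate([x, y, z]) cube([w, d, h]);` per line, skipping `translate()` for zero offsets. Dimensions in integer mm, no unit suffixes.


translate([188, 409, 0]) cube([147, 386, 22]);
translate([188, 409, 22]) cube([147, 22, 357]);
translate([188, 773, 22]) cube([147, 22, 357]);
translate([188, 431, 22]) cube([22, 342, 357]);
translate([313, 431, 22]) cube([22, 342, 357]);


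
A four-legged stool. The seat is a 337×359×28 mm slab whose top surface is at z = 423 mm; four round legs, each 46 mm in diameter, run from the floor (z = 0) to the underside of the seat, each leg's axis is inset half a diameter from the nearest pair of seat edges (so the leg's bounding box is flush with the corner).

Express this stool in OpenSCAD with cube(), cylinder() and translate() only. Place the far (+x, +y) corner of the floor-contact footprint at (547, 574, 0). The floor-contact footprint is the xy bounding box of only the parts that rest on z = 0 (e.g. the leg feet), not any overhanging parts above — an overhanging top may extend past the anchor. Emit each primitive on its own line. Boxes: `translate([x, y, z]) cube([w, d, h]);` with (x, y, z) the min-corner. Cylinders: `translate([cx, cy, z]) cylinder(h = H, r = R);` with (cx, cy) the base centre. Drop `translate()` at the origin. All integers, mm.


translate([210, 215, 395]) cube([337, 359, 28]);
translate([233, 238, 0]) cylinder(h = 395, r = 23);
translate([524, 238, 0]) cylinder(h = 395, r = 23);
translate([233, 551, 0]) cylinder(h = 395, r = 23);
translate([524, 551, 0]) cylinder(h = 395, r = 23);


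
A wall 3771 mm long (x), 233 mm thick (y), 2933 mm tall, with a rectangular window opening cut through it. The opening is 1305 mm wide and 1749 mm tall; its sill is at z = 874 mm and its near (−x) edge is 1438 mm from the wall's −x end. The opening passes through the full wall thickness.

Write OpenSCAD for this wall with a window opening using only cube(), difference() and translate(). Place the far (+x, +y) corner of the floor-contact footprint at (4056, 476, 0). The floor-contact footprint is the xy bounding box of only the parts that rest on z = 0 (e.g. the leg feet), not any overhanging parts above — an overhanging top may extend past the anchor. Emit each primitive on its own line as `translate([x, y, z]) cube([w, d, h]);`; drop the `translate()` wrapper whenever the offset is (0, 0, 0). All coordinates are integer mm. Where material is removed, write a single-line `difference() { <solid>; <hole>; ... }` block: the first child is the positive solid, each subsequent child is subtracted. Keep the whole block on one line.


difference() { translate([285, 243, 0]) cube([3771, 233, 2933]); translate([1723, 243, 874]) cube([1305, 233, 1749]); }


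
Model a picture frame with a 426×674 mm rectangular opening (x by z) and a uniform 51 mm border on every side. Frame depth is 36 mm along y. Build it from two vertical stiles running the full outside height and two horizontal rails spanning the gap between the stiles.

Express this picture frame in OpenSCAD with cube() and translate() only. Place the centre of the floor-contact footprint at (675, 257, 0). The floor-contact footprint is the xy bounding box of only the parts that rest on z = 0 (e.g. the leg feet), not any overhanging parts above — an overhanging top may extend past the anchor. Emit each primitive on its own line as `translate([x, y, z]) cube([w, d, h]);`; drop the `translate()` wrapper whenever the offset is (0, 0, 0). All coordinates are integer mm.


translate([411, 239, 0]) cube([51, 36, 776]);
translate([888, 239, 0]) cube([51, 36, 776]);
translate([462, 239, 0]) cube([426, 36, 51]);
translate([462, 239, 725]) cube([426, 36, 51]);


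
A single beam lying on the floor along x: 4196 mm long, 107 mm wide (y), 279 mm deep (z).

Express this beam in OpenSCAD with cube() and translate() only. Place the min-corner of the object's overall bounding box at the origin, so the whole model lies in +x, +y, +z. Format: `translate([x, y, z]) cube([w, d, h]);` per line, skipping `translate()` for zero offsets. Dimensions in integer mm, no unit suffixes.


cube([4196, 107, 279]);


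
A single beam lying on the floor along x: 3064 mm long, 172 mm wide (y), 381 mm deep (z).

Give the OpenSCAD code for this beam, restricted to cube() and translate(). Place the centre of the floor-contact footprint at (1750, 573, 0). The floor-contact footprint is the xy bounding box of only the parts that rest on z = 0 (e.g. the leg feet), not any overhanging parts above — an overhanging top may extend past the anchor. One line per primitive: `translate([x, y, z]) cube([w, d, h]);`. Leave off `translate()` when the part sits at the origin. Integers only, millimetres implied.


translate([218, 487, 0]) cube([3064, 172, 381]);


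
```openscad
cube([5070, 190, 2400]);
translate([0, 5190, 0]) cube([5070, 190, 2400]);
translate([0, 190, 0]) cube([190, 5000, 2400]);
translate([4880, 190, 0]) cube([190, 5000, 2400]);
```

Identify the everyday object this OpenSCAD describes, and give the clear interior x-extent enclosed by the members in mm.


A house (or room) frame. The interior width is 4690 mm.

Four 2400 mm walls enclosing a rectangle with no floor or roof — a room or house frame. Outside width is 5070 mm and wall thickness is 190 mm, so the interior width is 5070 − 2 × 190 = 4690 mm.


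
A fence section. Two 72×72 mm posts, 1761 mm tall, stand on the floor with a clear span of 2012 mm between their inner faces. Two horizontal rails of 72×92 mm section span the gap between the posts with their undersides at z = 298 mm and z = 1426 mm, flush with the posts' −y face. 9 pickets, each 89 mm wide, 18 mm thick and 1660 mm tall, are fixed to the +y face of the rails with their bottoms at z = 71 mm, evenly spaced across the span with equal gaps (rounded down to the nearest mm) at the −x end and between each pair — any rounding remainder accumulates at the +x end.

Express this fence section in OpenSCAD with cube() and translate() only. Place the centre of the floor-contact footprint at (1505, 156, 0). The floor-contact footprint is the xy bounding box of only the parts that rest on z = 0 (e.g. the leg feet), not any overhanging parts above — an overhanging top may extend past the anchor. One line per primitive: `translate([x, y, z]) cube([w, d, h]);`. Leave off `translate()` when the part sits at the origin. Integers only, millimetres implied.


translate([427, 120, 0]) cube([72, 72, 1761]);
translate([2511, 120, 0]) cube([72, 72, 1761]);
translate([499, 120, 298]) cube([2012, 72, 92]);
translate([499, 120, 1426]) cube([2012, 72, 92]);
translate([620, 192, 71]) cube([89, 18, 1660]);
translate([830, 192, 71]) cube([89, 18, 1660]);
translate([1040, 192, 71]) cube([89, 18, 1660]);
translate([1250, 192, 71]) cube([89, 18, 1660]);
translate([1460, 192, 71]) cube([89, 18, 1660]);
translate([1670, 192, 71]) cube([89, 18, 1660]);
translate([1880, 192, 71]) cube([89, 18, 1660]);
translate([2090, 192, 71]) cube([89, 18, 1660]);
translate([2300, 192, 71]) cube([89, 18, 1660]);
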